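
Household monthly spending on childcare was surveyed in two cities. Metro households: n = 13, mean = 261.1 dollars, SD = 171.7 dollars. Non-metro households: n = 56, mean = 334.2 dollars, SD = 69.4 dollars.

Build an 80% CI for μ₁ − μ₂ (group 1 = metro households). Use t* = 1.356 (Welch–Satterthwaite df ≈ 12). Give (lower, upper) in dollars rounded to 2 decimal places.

(-138.89, -7.31)

Standard errors of each mean: 171.7/√13 = 47.6210 and 69.4/√56 = 9.2740.
SE(x̄₁ − x̄₂) = √(47.6210² + 9.2740²) = 48.5156 for independent samples with unequal variances.
With t* = 1.356, the margin is 1.356 × 48.5156 = 65.7872.
x̄₁ − x̄₂ = 261.1 − 334.2 = -73.1000; the interval is -73.1000 ± 65.7872 = (-138.89, -7.31).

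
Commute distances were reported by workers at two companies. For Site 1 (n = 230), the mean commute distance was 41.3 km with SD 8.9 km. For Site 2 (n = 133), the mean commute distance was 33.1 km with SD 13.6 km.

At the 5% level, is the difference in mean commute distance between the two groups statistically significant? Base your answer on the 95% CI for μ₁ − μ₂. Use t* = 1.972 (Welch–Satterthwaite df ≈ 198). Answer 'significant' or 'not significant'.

Per-group SEs: s₁/√n₁ = 8.9/√230 = 0.5868, s₂/√n₂ = 13.6/√133 = 1.1793.
Unpooled SE of the difference: √(0.34433424 + 1.39074849) = 1.3172.
Margin of error = t* · SE = 1.972 × 1.3172 = 2.5975.
x̄₁ − x̄₂ = 41.3 − 33.1 = 8.2000.
CI: 8.2000 ± 2.5975 = (5.6025, 10.7975).
The interval (5.6025, 10.7975) does not contain 0, so the difference is significant.

significant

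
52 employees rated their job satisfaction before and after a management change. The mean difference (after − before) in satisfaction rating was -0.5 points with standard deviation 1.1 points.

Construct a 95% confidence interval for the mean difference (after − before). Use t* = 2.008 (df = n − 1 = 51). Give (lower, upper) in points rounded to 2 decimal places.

(-0.81, -0.19)

This is a matched-pairs design, so SE = s_d/√n = 1.1/√52 = 0.1525.
Margin = 2.008 × 0.1525 = 0.3062; the interval is -0.5 ± 0.3062 = (-0.81, -0.19).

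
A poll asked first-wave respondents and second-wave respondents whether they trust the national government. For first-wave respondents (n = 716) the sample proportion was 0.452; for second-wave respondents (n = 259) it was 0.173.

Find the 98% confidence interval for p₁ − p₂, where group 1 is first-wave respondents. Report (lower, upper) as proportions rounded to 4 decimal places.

The two standard errors are √(0.4520×0.5480/716) = 0.01860 and √(0.1730×0.8270/259) = 0.02350.
Because the samples are independent, SE_diff = √(0.01860² + 0.02350²) = 0.02997.
Using z* = 2.326 for 98%, ME = 2.326 × 0.02997 = 0.06971.
p̂₁ − p̂₂ = 0.2790; interval 0.2790 ± 0.06971 gives (0.2093, 0.3487).

(0.2093, 0.3487)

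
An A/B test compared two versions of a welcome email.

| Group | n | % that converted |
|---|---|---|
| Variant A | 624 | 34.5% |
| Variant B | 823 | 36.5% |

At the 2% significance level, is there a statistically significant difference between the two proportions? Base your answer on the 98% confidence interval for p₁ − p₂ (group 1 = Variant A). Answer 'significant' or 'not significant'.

Each SE is √(p̂(1−p̂)/n): √(0.3450·0.6550/624) = 0.01903 and √(0.3650·0.6350/823) = 0.01678.
SE(p̂₁ − p̂₂) = √(SE₁² + SE₂²) = √(0.0003621409 + 0.0002815684) = 0.02537, since the two samples are independent.
At 98% confidence z* = 2.326; margin = 2.326 × 0.02537 = 0.05901.
The difference is 0.3450 − 0.3650 = -0.0200, so the interval is -0.0200 ± 0.05901 = (-0.07901, 0.03901).
The interval (-0.07901, 0.03901) contains 0, so the difference is not significant.

not significant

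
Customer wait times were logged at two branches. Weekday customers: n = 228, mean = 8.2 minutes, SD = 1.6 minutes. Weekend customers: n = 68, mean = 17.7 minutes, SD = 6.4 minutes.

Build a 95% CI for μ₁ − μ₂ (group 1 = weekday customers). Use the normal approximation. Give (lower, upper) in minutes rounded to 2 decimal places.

SE₁ = s₁/√n₁ = 1.6/√228 = 0.1060; SE₂ = 6.4/√68 = 0.7761.
Independent samples, unequal variances: SE_diff = √(SE₁² + SE₂²) = √(0.011236 + 0.60233121) = 0.7833.
z* = 1.960, so margin of error = 1.960 × 0.7833 = 1.5353.
Difference in means = 8.2 − 17.7 = -9.5000.
-9.5000 ± 1.5353 → (-11.04, -7.96).

(-11.04, -7.96)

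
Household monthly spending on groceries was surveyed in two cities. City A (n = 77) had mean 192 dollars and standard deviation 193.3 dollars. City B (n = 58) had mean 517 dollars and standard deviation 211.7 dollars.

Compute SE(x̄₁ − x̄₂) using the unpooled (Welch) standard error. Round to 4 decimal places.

35.4678

Standard errors of each mean: 193.3/√77 = 22.0286 and 211.7/√58 = 27.7976.
SE(x̄₁ − x̄₂) = √(22.0286² + 27.7976²) = 35.4678 for independent samples with unequal variances.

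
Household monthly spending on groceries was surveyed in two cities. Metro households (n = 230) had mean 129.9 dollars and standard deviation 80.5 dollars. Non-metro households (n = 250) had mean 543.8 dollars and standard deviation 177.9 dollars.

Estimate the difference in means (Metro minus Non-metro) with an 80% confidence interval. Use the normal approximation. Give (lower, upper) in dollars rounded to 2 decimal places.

(-429.85, -397.95)

SE₁ = s₁/√n₁ = 80.5/√230 = 5.3080; SE₂ = 177.9/√250 = 11.2514.
Independent samples, unequal variances: SE_diff = √(SE₁² + SE₂²) = √(28.174864 + 126.59400196) = 12.4406.
z* = 1.282, so margin of error = 1.282 × 12.4406 = 15.9488.
Difference in means = 129.9 − 543.8 = -413.9000.
-413.9000 ± 15.9488 → (-429.85, -397.95).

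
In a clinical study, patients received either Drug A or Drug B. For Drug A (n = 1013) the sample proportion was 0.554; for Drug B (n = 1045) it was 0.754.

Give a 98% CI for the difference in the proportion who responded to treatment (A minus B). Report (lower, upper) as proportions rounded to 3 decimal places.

(-0.248, -0.152)

The two standard errors are √(0.5540×0.4460/1013) = 0.01562 and √(0.7540×0.2460/1045) = 0.01332.
Because the samples are independent, SE_diff = √(0.01562² + 0.01332²) = 0.02053.
Using z* = 2.326 for 98%, ME = 2.326 × 0.02053 = 0.04775.
p̂₁ − p̂₂ = -0.2000; interval -0.2000 ± 0.04775 gives (-0.248, -0.152).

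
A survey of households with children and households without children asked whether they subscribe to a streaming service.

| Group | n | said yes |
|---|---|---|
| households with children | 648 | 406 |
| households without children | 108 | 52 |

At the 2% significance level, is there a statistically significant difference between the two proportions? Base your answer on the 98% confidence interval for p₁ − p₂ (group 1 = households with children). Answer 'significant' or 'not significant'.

Sample proportions: 406/648 = 0.6265, 52/108 = 0.4815.
Each SE is √(p̂(1−p̂)/n): √(0.6265·0.3735/648) = 0.01900 and √(0.4815·0.5185/108) = 0.04808.
SE(p̂₁ − p̂₂) = √(SE₁² + SE₂²) = √(0.000361 + 0.0023116864) = 0.05170, since the two samples are independent.
At 98% confidence z* = 2.326; margin = 2.326 × 0.05170 = 0.12025.
The difference is 0.6265 − 0.4815 = 0.1450, so the interval is 0.1450 ± 0.12025 = (0.02475, 0.26525).
The interval (0.02475, 0.26525) does not contain 0, so the difference is significant.

significant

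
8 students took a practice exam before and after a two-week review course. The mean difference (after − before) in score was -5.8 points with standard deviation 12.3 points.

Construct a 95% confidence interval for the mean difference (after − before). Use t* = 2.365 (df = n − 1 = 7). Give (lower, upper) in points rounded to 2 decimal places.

(-16.08, 4.48)

Paired design: SE = s_d/√n = 12.3/√8 = 4.3487.
t* = 2.365; margin of error = 2.365 × 4.3487 = 10.2847.
-5.8 ± 10.2847 → (-16.08, 4.48).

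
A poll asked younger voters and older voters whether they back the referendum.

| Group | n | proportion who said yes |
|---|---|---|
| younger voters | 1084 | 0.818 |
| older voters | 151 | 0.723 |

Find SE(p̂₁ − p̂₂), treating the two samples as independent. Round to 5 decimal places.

0.03826

Each SE is √(p̂(1−p̂)/n): √(0.8180·0.1820/1084) = 0.01172 and √(0.7230·0.2770/151) = 0.03642.
SE(p̂₁ − p̂₂) = √(SE₁² + SE₂²) = √(0.0001373584 + 0.0013264164) = 0.03826, since the two samples are independent.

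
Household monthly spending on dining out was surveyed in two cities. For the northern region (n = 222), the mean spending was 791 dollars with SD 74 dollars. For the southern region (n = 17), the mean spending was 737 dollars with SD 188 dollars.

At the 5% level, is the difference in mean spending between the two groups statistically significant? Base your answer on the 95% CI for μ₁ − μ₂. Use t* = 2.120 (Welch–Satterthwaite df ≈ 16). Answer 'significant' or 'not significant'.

not significant

Standard errors of each mean: 74/√222 = 4.9666 and 188/√17 = 45.5967.
SE(x̄₁ − x̄₂) = √(4.9666² + 45.5967²) = 45.8664 for independent samples with unequal variances.
With t* = 2.120, the margin is 2.120 × 45.8664 = 97.2368.
x̄₁ − x̄₂ = 791 − 737 = 54.0000; the interval is 54.0000 ± 97.2368 = (-43.2368, 151.2368).
The interval (-43.2368, 151.2368) contains 0, so the difference is not significant.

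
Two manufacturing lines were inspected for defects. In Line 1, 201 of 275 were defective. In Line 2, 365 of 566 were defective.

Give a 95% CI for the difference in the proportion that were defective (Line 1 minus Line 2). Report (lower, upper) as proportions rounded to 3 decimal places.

p̂₁ = 201/275 = 0.7309 and p̂₂ = 365/566 = 0.6449.
SE₁ = √(p̂₁(1−p̂₁)/n₁) = √(0.7309·0.2691/275) = 0.02674; SE₂ = √(0.6449·0.3551/566) = 0.02011.
Independent samples: SE of the difference = √(SE₁² + SE₂²) = √(0.0007150276 + 0.0004044121) = 0.03346.
z* for 95% confidence is 1.960, so the margin of error is 1.960 × 0.03346 = 0.06558.
Point estimate p̂₁ − p̂₂ = 0.7309 − 0.6449 = 0.0860.
0.0860 ± 0.06558 → (0.020, 0.152).

(0.020, 0.152)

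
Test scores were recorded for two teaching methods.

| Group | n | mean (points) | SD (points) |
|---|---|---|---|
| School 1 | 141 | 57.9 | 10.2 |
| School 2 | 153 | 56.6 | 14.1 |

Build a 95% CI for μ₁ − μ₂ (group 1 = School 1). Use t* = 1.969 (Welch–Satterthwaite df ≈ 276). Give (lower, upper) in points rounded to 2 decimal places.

Standard errors of each mean: 10.2/√141 = 0.8590 and 14.1/√153 = 1.1399.
SE(x̄₁ − x̄₂) = √(0.8590² + 1.1399²) = 1.4273 for independent samples with unequal variances.
With t* = 1.969, the margin is 1.969 × 1.4273 = 2.8104.
x̄₁ − x̄₂ = 57.9 − 56.6 = 1.3000; the interval is 1.3000 ± 2.8104 = (-1.51, 4.11).

(-1.51, 4.11)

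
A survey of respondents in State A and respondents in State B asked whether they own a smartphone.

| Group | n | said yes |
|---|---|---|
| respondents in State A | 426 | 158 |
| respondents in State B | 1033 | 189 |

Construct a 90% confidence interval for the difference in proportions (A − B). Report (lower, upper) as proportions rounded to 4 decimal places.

p̂₁ = 158/426 = 0.3709 and p̂₂ = 189/1033 = 0.1830.
SE₁ = √(p̂₁(1−p̂₁)/n₁) = √(0.3709·0.6291/426) = 0.02340; SE₂ = √(0.1830·0.8170/1033) = 0.01203.
Independent samples: SE of the difference = √(SE₁² + SE₂²) = √(0.00054756 + 0.0001447209) = 0.02631.
z* for 90% confidence is 1.645, so the margin of error is 1.645 × 0.02631 = 0.04328.
Point estimate p̂₁ − p̂₂ = 0.3709 − 0.1830 = 0.1879.
0.1879 ± 0.04328 → (0.1446, 0.2312).

(0.1446, 0.2312)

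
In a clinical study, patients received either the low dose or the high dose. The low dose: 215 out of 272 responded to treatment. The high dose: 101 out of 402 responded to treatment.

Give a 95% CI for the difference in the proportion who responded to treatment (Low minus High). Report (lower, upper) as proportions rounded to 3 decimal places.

(0.475, 0.604)

Sample proportions: 215/272 = 0.7904, 101/402 = 0.2512.
Each SE is √(p̂(1−p̂)/n): √(0.7904·0.2096/272) = 0.02468 and √(0.2512·0.7488/402) = 0.02163.
SE(p̂₁ − p̂₂) = √(SE₁² + SE₂²) = √(0.0006091024 + 0.0004678569) = 0.03282, since the two samples are independent.
At 95% confidence z* = 1.960; margin = 1.960 × 0.03282 = 0.06433.
The difference is 0.7904 − 0.2512 = 0.5392, so the interval is 0.5392 ± 0.06433 = (0.475, 0.604).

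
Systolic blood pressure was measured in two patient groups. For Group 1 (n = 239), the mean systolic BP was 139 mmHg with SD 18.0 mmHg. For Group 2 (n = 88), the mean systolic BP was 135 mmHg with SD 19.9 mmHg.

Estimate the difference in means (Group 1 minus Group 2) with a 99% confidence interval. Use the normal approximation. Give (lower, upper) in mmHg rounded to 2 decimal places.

(-2.23, 10.23)

SE₁ = s₁/√n₁ = 18.0/√239 = 1.1643; SE₂ = 19.9/√88 = 2.1213.
Independent samples, unequal variances: SE_diff = √(SE₁² + SE₂²) = √(1.35559449 + 4.49991369) = 2.4198.
z* = 2.576, so margin of error = 2.576 × 2.4198 = 6.2334.
Difference in means = 139 − 135 = 4.0000.
4.0000 ± 6.2334 → (-2.23, 10.23).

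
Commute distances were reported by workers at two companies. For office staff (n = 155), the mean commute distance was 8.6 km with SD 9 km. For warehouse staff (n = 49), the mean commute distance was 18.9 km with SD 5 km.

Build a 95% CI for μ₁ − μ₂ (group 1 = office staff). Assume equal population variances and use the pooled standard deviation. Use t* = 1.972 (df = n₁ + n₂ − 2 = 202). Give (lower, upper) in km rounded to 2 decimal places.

Pooled variance s_p² = [154·9² + 48·5²] / (155+49−2) = 67.6931, so s_p = 8.2276.
SE_diff = s_p·√(1/n₁ + 1/n₂) = 8.2276·√(1/155 + 1/49) = 1.3484.
t* = 1.972; margin = 1.972 × 1.3484 = 2.6590.
Difference = 8.6 − 18.9 = -10.3000.
-10.3000 ± 2.6590 → (-12.96, -7.64).

(-12.96, -7.64)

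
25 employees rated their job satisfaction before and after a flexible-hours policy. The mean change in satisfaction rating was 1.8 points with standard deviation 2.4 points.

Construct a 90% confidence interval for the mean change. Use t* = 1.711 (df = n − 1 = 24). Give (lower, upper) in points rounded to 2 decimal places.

(0.98, 2.62)

This is a matched-pairs design, so SE = s_d/√n = 2.4/√25 = 0.4800.
Margin = 1.711 × 0.4800 = 0.8213; the interval is 1.8 ± 0.8213 = (0.98, 2.62).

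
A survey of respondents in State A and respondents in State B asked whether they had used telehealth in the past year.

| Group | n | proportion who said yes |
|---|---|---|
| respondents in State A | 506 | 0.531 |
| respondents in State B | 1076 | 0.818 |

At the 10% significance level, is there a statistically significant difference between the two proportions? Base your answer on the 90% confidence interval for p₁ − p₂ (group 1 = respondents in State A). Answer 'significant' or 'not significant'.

significant

The two standard errors are √(0.5310×0.4690/506) = 0.02218 and √(0.8180×0.1820/1076) = 0.01176.
Because the samples are independent, SE_diff = √(0.02218² + 0.01176²) = 0.02510.
Using z* = 1.645 for 90%, ME = 1.645 × 0.02510 = 0.04129.
p̂₁ − p̂₂ = -0.2870; interval -0.2870 ± 0.04129 gives (-0.32829, -0.24571).
The interval (-0.32829, -0.24571) does not contain 0, so the difference is significant.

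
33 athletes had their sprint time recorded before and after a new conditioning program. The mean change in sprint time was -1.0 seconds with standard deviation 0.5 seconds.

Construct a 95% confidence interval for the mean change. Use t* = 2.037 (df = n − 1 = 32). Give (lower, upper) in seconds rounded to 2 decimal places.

This is a matched-pairs design, so SE = s_d/√n = 0.5/√33 = 0.0870.
Margin = 2.037 × 0.0870 = 0.1772; the interval is -1.0 ± 0.1772 = (-1.18, -0.82).

(-1.18, -0.82)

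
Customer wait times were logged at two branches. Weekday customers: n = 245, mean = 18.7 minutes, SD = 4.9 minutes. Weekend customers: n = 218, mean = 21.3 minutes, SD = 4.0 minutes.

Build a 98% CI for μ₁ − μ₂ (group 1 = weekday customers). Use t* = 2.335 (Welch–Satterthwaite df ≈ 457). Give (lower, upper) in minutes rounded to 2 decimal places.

Per-group SEs: s₁/√n₁ = 4.9/√245 = 0.3130, s₂/√n₂ = 4.0/√218 = 0.2709.
Unpooled SE of the difference: √(0.097969 + 0.07338681) = 0.4140.
Margin of error = t* · SE = 2.335 × 0.4140 = 0.9667.
x̄₁ − x̄₂ = 18.7 − 21.3 = -2.6000.
CI: -2.6000 ± 0.9667 = (-3.57, -1.63).

(-3.57, -1.63)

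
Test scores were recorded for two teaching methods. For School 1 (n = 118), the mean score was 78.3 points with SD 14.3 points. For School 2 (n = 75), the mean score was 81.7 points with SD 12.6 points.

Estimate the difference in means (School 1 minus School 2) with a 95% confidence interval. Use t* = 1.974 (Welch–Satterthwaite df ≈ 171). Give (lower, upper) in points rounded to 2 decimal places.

Per-group SEs: s₁/√n₁ = 14.3/√118 = 1.3164, s₂/√n₂ = 12.6/√75 = 1.4549.
Unpooled SE of the difference: √(1.73290896 + 2.11673401) = 1.9621.
Margin of error = t* · SE = 1.974 × 1.9621 = 3.8732.
x̄₁ − x̄₂ = 78.3 − 81.7 = -3.4000.
CI: -3.4000 ± 3.8732 = (-7.27, 0.47).

(-7.27, 0.47)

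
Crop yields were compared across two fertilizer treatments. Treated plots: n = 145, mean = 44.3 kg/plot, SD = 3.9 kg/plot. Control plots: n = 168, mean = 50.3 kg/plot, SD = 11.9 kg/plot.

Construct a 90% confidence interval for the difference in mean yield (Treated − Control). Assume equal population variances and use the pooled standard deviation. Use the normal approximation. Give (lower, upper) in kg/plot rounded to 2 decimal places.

s_p = √[((n₁−1)s₁² + (n₂−1)s₂²)/(n₁+n₂−2)] = √[(144·3.9² + 167·11.9²)/311] = 9.1150.
SE = 9.1150·√(1/145 + 1/168) = 1.0332.
With z* = 1.645, margin = 1.645 × 1.0332 = 1.6996.
x̄₁ − x̄₂ = 44.3 − 50.3 = -6.0000; interval -6.0000 ± 1.6996 = (-7.70, -4.30).

(-7.70, -4.30)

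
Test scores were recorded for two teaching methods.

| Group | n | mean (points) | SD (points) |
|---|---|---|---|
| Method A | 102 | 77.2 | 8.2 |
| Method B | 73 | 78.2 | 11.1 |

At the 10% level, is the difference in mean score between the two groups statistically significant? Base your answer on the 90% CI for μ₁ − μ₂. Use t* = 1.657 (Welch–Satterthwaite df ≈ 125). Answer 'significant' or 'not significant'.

Per-group SEs: s₁/√n₁ = 8.2/√102 = 0.8119, s₂/√n₂ = 11.1/√73 = 1.2992.
Unpooled SE of the difference: √(0.65918161 + 1.68792064) = 1.5320.
Margin of error = t* · SE = 1.657 × 1.5320 = 2.5385.
x̄₁ − x̄₂ = 77.2 − 78.2 = -1.0000.
CI: -1.0000 ± 2.5385 = (-3.5385, 1.5385).
The interval (-3.5385, 1.5385) contains 0, so the difference is not significant.

not significant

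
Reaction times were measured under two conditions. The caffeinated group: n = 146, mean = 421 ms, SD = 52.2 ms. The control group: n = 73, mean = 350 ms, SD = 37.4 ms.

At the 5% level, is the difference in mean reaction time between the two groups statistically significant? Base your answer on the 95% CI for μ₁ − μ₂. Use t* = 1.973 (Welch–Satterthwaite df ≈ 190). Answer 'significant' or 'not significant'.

significant

SE₁ = s₁/√n₁ = 52.2/√146 = 4.3201; SE₂ = 37.4/√73 = 4.3773.
Independent samples, unequal variances: SE_diff = √(SE₁² + SE₂²) = √(18.66326401 + 19.16075529) = 6.1501.
t* = 1.973, so margin of error = 1.973 × 6.1501 = 12.1341.
Difference in means = 421 − 350 = 71.0000.
71.0000 ± 12.1341 → (58.8659, 83.1341).
The interval (58.8659, 83.1341) does not contain 0, so the difference is significant.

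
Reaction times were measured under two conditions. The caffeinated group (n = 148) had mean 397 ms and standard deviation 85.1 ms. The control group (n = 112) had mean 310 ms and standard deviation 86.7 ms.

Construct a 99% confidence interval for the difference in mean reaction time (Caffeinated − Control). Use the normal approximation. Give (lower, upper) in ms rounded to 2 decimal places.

(59.25, 114.75)

Per-group SEs: s₁/√n₁ = 85.1/√148 = 6.9952, s₂/√n₂ = 86.7/√112 = 8.1924.
Unpooled SE of the difference: √(48.93282304 + 67.11541776) = 10.7726.
Margin of error = z* · SE = 2.576 × 10.7726 = 27.7502.
x̄₁ − x̄₂ = 397 − 310 = 87.0000.
CI: 87.0000 ± 27.7502 = (59.25, 114.75).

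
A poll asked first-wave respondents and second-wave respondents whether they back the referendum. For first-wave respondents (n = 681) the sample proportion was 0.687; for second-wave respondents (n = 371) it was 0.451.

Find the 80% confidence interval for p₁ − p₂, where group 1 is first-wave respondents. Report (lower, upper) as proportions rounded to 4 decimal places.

(0.1958, 0.2762)

Each SE is √(p̂(1−p̂)/n): √(0.6870·0.3130/681) = 0.01777 and √(0.4510·0.5490/371) = 0.02583.
SE(p̂₁ − p̂₂) = √(SE₁² + SE₂²) = √(0.0003157729 + 0.0006671889) = 0.03135, since the two samples are independent.
At 80% confidence z* = 1.282; margin = 1.282 × 0.03135 = 0.04019.
The difference is 0.6870 − 0.4510 = 0.2360, so the interval is 0.2360 ± 0.04019 = (0.1958, 0.2762).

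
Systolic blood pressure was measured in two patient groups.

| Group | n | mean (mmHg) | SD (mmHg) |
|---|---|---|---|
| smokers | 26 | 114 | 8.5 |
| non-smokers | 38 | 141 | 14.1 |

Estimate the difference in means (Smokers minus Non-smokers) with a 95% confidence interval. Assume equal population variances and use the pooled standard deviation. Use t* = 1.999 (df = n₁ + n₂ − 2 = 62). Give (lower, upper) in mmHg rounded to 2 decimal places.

(-33.18, -20.82)

s_p = √[((n₁−1)s₁² + (n₂−1)s₂²)/(n₁+n₂−2)] = √[(25·8.5² + 37·14.1²)/62] = 12.1564.
SE = 12.1564·√(1/26 + 1/38) = 3.0940.
With t* = 1.999, margin = 1.999 × 3.0940 = 6.1849.
x̄₁ − x̄₂ = 114 − 141 = -27.0000; interval -27.0000 ± 6.1849 = (-33.18, -20.82).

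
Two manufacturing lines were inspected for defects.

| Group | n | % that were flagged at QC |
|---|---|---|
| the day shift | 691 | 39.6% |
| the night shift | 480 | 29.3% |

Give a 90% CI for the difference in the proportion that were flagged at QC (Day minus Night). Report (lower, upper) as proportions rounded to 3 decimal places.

(0.057, 0.149)

SE₁ = √(p̂₁(1−p̂₁)/n₁) = √(0.3960·0.6040/691) = 0.01860; SE₂ = √(0.2930·0.7070/480) = 0.02077.
Independent samples: SE of the difference = √(SE₁² + SE₂²) = √(0.00034596 + 0.0004313929) = 0.02788.
z* for 90% confidence is 1.645, so the margin of error is 1.645 × 0.02788 = 0.04586.
Point estimate p̂₁ − p̂₂ = 0.3960 − 0.2930 = 0.1030.
0.1030 ± 0.04586 → (0.057, 0.149).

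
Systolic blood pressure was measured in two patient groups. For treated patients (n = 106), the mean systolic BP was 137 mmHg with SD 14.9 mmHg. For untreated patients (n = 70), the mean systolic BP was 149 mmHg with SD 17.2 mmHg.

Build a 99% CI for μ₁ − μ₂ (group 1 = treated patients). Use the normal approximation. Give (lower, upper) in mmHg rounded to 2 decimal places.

(-18.48, -5.52)

SE₁ = s₁/√n₁ = 14.9/√106 = 1.4472; SE₂ = 17.2/√70 = 2.0558.
Independent samples, unequal variances: SE_diff = √(SE₁² + SE₂²) = √(2.09438784 + 4.22631364) = 2.5141.
z* = 2.576, so margin of error = 2.576 × 2.5141 = 6.4763.
Difference in means = 137 − 149 = -12.0000.
-12.0000 ± 6.4763 → (-18.48, -5.52).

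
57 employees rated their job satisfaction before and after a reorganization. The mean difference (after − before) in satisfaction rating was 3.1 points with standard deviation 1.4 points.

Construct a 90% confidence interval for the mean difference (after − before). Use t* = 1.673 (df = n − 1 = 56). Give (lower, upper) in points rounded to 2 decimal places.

(2.79, 3.41)

Paired design: SE = s_d/√n = 1.4/√57 = 0.1854.
t* = 1.673; margin of error = 1.673 × 0.1854 = 0.3102.
3.1 ± 0.3102 → (2.79, 3.41).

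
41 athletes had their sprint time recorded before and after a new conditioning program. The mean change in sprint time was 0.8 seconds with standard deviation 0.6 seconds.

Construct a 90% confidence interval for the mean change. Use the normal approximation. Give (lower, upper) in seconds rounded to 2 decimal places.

(0.65, 0.95)

This is a matched-pairs design, so SE = s_d/√n = 0.6/√41 = 0.0937.
Margin = 1.645 × 0.0937 = 0.1541; the interval is 0.8 ± 0.1541 = (0.65, 0.95).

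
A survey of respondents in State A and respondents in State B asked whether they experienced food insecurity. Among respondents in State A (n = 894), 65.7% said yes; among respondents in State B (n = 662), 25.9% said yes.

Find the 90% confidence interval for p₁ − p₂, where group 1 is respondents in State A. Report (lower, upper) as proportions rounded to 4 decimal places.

Each SE is √(p̂(1−p̂)/n): √(0.6570·0.3430/894) = 0.01588 and √(0.2590·0.7410/662) = 0.01703.
SE(p̂₁ − p̂₂) = √(SE₁² + SE₂²) = √(0.0002521744 + 0.0002900209) = 0.02329, since the two samples are independent.
At 90% confidence z* = 1.645; margin = 1.645 × 0.02329 = 0.03831.
The difference is 0.6570 − 0.2590 = 0.3980, so the interval is 0.3980 ± 0.03831 = (0.3597, 0.4363).

(0.3597, 0.4363)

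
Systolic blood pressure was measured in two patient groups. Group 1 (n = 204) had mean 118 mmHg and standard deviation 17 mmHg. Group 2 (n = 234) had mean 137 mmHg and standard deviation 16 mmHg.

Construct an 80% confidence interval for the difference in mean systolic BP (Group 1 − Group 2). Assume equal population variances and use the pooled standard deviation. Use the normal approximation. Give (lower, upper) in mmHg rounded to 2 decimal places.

(-21.02, -16.98)

Pooled variance s_p² = [203·17² + 233·16²] / (204+234−2) = 271.3647, so s_p = 16.4732.
SE_diff = s_p·√(1/n₁ + 1/n₂) = 16.4732·√(1/204 + 1/234) = 1.5779.
z* = 1.282; margin = 1.282 × 1.5779 = 2.0229.
Difference = 118 − 137 = -19.0000.
-19.0000 ± 2.0229 → (-21.02, -16.98).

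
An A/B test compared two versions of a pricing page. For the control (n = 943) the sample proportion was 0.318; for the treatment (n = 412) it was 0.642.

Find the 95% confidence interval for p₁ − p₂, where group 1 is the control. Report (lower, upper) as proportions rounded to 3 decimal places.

(-0.379, -0.269)

The two standard errors are √(0.3180×0.6820/943) = 0.01517 and √(0.6420×0.3580/412) = 0.02362.
Because the samples are independent, SE_diff = √(0.01517² + 0.02362²) = 0.02807.
Using z* = 1.960 for 95%, ME = 1.960 × 0.02807 = 0.05502.
p̂₁ − p̂₂ = -0.3240; interval -0.3240 ± 0.05502 gives (-0.379, -0.269).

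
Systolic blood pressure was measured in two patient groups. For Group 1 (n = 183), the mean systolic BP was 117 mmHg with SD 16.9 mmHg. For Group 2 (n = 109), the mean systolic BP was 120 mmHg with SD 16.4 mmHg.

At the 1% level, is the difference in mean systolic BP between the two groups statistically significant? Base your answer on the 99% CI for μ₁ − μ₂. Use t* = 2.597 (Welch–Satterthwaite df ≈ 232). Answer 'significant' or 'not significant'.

Standard errors of each mean: 16.9/√183 = 1.2493 and 16.4/√109 = 1.5708.
SE(x̄₁ − x̄₂) = √(1.2493² + 1.5708²) = 2.0070 for independent samples with unequal variances.
With t* = 2.597, the margin is 2.597 × 2.0070 = 5.2122.
x̄₁ − x̄₂ = 117 − 120 = -3.0000; the interval is -3.0000 ± 5.2122 = (-8.2122, 2.2122).
The interval (-8.2122, 2.2122) contains 0, so the difference is not significant.

not significant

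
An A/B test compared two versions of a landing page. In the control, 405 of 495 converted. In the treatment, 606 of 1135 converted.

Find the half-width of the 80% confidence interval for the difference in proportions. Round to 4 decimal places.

0.0292

p̂₁ = 405/495 = 0.8182 and p̂₂ = 606/1135 = 0.5339.
SE₁ = √(p̂₁(1−p̂₁)/n₁) = √(0.8182·0.1818/495) = 0.01734; SE₂ = √(0.5339·0.4661/1135) = 0.01481.
Independent samples: SE of the difference = √(SE₁² + SE₂²) = √(0.0003006756 + 0.0002193361) = 0.02280.
z* for 80% confidence is 1.282, so the margin of error is 1.282 × 0.02280 = 0.02923.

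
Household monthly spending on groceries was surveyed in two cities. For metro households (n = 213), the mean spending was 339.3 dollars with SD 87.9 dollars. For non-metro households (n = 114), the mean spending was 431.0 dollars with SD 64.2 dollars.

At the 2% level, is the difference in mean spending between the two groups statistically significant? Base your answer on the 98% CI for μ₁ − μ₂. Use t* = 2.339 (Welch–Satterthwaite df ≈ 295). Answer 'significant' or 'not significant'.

significant

Per-group SEs: s₁/√n₁ = 87.9/√213 = 6.0228, s₂/√n₂ = 64.2/√114 = 6.0129.
Unpooled SE of the difference: √(36.27411984 + 36.15496641) = 8.5105.
Margin of error = t* · SE = 2.339 × 8.5105 = 19.9061.
x̄₁ − x̄₂ = 339.3 − 431.0 = -91.7000.
CI: -91.7000 ± 19.9061 = (-111.6061, -71.7939).
The interval (-111.6061, -71.7939) does not contain 0, so the difference is significant.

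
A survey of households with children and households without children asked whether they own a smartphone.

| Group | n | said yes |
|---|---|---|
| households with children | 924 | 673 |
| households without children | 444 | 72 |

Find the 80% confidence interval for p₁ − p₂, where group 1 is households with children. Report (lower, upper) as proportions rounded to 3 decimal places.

(0.537, 0.595)

First, p̂₁ = 673/924 = 0.7284; p̂₂ = 72/444 = 0.1622.
The two standard errors are √(0.7284×0.2716/924) = 0.01463 and √(0.1622×0.8378/444) = 0.01749.
Because the samples are independent, SE_diff = √(0.01463² + 0.01749²) = 0.02280.
Using z* = 1.282 for 80%, ME = 1.282 × 0.02280 = 0.02923.
p̂₁ − p̂₂ = 0.5662; interval 0.5662 ± 0.02923 gives (0.537, 0.595).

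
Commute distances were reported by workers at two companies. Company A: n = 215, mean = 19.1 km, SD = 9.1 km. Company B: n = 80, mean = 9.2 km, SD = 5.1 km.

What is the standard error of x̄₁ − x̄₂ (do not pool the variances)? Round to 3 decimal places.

Standard errors of each mean: 9.1/√215 = 0.6206 and 5.1/√80 = 0.5702.
SE(x̄₁ − x̄₂) = √(0.6206² + 0.5702²) = 0.8428 for independent samples with unequal variances.

0.843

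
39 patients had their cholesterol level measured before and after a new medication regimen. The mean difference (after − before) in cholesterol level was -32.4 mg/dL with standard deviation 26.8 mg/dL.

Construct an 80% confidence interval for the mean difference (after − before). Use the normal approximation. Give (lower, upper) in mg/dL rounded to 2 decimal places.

(-37.90, -26.90)

This is a matched-pairs design, so SE = s_d/√n = 26.8/√39 = 4.2914.
Margin = 1.282 × 4.2914 = 5.5016; the interval is -32.4 ± 5.5016 = (-37.90, -26.90).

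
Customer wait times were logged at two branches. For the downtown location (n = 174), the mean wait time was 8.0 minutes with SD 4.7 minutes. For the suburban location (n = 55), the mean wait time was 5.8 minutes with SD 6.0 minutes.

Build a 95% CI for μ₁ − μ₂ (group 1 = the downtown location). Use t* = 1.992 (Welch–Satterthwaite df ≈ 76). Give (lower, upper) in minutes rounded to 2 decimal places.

(0.44, 3.96)

Standard errors of each mean: 4.7/√174 = 0.3563 and 6.0/√55 = 0.8090.
SE(x̄₁ − x̄₂) = √(0.3563² + 0.8090²) = 0.8840 for independent samples with unequal variances.
With t* = 1.992, the margin is 1.992 × 0.8840 = 1.7609.
x̄₁ − x̄₂ = 8.0 − 5.8 = 2.2000; the interval is 2.2000 ± 1.7609 = (0.44, 3.96).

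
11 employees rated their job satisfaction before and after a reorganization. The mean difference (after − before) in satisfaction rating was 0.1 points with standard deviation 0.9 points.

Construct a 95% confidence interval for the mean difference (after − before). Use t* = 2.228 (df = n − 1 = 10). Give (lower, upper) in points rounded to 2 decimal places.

(-0.50, 0.70)

Paired design: SE = s_d/√n = 0.9/√11 = 0.2714.
t* = 2.228; margin of error = 2.228 × 0.2714 = 0.6047.
0.1 ± 0.6047 → (-0.50, 0.70).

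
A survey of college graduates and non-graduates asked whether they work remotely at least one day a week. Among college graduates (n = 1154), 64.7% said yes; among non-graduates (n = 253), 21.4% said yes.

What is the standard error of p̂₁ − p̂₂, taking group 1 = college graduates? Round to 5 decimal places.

SE₁ = √(p̂₁(1−p̂₁)/n₁) = √(0.6470·0.3530/1154) = 0.01407; SE₂ = √(0.2140·0.7860/253) = 0.02578.
Independent samples: SE of the difference = √(SE₁² + SE₂²) = √(0.0001979649 + 0.0006646084) = 0.02937.

0.02937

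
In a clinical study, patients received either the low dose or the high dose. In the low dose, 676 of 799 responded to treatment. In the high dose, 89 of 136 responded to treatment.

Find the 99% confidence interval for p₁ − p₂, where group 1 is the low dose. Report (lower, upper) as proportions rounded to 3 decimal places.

First, p̂₁ = 676/799 = 0.8461; p̂₂ = 89/136 = 0.6544.
The two standard errors are √(0.8461×0.1539/799) = 0.01277 and √(0.6544×0.3456/136) = 0.04078.
Because the samples are independent, SE_diff = √(0.01277² + 0.04078²) = 0.04273.
Using z* = 2.576 for 99%, ME = 2.576 × 0.04273 = 0.11007.
p̂₁ − p̂₂ = 0.1917; interval 0.1917 ± 0.11007 gives (0.082, 0.302).

(0.082, 0.302)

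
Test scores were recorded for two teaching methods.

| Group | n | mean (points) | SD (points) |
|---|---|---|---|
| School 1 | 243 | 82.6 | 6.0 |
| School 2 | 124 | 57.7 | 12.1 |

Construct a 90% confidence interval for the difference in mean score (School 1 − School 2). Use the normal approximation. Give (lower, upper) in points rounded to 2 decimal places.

SE₁ = s₁/√n₁ = 6.0/√243 = 0.3849; SE₂ = 12.1/√124 = 1.0866.
Independent samples, unequal variances: SE_diff = √(SE₁² + SE₂²) = √(0.14814801 + 1.18069956) = 1.1528.
z* = 1.645, so margin of error = 1.645 × 1.1528 = 1.8964.
Difference in means = 82.6 − 57.7 = 24.9000.
24.9000 ± 1.8964 → (23.00, 26.80).

(23.00, 26.80)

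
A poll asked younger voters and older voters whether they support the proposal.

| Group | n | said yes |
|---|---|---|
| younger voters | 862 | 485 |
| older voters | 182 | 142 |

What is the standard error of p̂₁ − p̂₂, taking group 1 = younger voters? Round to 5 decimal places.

First, p̂₁ = 485/862 = 0.5626; p̂₂ = 142/182 = 0.7802.
The two standard errors are √(0.5626×0.4374/862) = 0.01690 and √(0.7802×0.2198/182) = 0.03070.
Because the samples are independent, SE_diff = √(0.01690² + 0.03070²) = 0.03504.

0.03504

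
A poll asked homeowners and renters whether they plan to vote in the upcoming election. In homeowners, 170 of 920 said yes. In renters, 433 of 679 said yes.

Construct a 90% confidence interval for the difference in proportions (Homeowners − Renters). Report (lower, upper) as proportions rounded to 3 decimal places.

(-0.490, -0.416)

Sample proportions: 170/920 = 0.1848, 433/679 = 0.6377.
Each SE is √(p̂(1−p̂)/n): √(0.1848·0.8152/920) = 0.01280 and √(0.6377·0.3623/679) = 0.01845.
SE(p̂₁ − p̂₂) = √(SE₁² + SE₂²) = √(0.00016384 + 0.0003404025) = 0.02246, since the two samples are independent.
At 90% confidence z* = 1.645; margin = 1.645 × 0.02246 = 0.03695.
The difference is 0.1848 − 0.6377 = -0.4529, so the interval is -0.4529 ± 0.03695 = (-0.490, -0.416).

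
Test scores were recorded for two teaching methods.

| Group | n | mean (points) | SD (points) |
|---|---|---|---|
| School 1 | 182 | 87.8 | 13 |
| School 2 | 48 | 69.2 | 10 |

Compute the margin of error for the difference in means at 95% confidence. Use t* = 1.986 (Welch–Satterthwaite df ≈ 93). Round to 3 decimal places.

Standard errors of each mean: 13/√182 = 0.9636 and 10/√48 = 1.4434.
SE(x̄₁ − x̄₂) = √(0.9636² + 1.4434²) = 1.7355 for independent samples with unequal variances.
With t* = 1.986, the margin is 1.986 × 1.7355 = 3.4467.

3.447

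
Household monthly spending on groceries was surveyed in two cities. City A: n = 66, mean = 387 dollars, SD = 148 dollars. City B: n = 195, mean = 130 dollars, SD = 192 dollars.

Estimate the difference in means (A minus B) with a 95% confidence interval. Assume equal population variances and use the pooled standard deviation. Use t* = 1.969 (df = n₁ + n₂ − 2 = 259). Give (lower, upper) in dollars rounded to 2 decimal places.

(205.98, 308.02)

s_p = √[((n₁−1)s₁² + (n₂−1)s₂²)/(n₁+n₂−2)] = √[(65·148² + 194·192²)/259] = 181.9603.
SE = 181.9603·√(1/66 + 1/195) = 25.9124.
With t* = 1.969, margin = 1.969 × 25.9124 = 51.0215.
x̄₁ − x̄₂ = 387 − 130 = 257.0000; interval 257.0000 ± 51.0215 = (205.98, 308.02).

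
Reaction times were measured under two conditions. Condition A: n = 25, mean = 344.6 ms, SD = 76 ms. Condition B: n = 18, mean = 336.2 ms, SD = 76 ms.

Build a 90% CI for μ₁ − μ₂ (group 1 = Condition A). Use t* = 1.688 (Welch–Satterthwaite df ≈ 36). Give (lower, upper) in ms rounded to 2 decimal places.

(-31.26, 48.06)

Standard errors of each mean: 76/√25 = 15.2000 and 76/√18 = 17.9134.
SE(x̄₁ − x̄₂) = √(15.2000² + 17.9134²) = 23.4932 for independent samples with unequal variances.
With t* = 1.688, the margin is 1.688 × 23.4932 = 39.6565.
x̄₁ − x̄₂ = 344.6 − 336.2 = 8.4000; the interval is 8.4000 ± 39.6565 = (-31.26, 48.06).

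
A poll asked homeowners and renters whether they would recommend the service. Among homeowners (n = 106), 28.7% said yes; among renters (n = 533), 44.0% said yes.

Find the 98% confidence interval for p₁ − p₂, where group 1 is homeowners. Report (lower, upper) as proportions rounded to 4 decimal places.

(-0.2668, -0.0392)

SE₁ = √(p̂₁(1−p̂₁)/n₁) = √(0.2870·0.7130/106) = 0.04394; SE₂ = √(0.4400·0.5600/533) = 0.02150.
Independent samples: SE of the difference = √(SE₁² + SE₂²) = √(0.0019307236 + 0.00046225) = 0.04892.
z* for 98% confidence is 2.326, so the margin of error is 2.326 × 0.04892 = 0.11379.
Point estimate p̂₁ − p̂₂ = 0.2870 − 0.4400 = -0.1530.
-0.1530 ± 0.11379 → (-0.2668, -0.0392).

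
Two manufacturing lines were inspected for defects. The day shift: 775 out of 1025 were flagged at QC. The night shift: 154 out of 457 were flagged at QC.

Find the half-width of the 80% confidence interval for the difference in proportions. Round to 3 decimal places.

Sample proportions: 775/1025 = 0.7561, 154/457 = 0.3370.
Each SE is √(p̂(1−p̂)/n): √(0.7561·0.2439/1025) = 0.01341 and √(0.3370·0.6630/457) = 0.02211.
SE(p̂₁ − p̂₂) = √(SE₁² + SE₂²) = √(0.0001798281 + 0.0004888521) = 0.02586, since the two samples are independent.
At 80% confidence z* = 1.282; margin = 1.282 × 0.02586 = 0.03315.

0.033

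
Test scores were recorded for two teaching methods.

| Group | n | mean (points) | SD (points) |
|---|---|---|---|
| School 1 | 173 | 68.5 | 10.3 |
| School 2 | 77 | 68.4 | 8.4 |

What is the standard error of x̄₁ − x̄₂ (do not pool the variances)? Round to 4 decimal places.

SE₁ = s₁/√n₁ = 10.3/√173 = 0.7831; SE₂ = 8.4/√77 = 0.9573.
Independent samples, unequal variances: SE_diff = √(SE₁² + SE₂²) = √(0.61324561 + 0.91642329) = 1.2368.

1.2368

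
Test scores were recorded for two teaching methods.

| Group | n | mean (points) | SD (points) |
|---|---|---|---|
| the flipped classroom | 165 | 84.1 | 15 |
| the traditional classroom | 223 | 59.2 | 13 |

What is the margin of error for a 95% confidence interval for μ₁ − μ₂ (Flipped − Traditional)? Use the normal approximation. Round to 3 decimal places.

2.855

Per-group SEs: s₁/√n₁ = 15/√165 = 1.1677, s₂/√n₂ = 13/√223 = 0.8705.
Unpooled SE of the difference: √(1.36352329 + 0.75777025) = 1.4565.
Margin of error = z* · SE = 1.960 × 1.4565 = 2.8547.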